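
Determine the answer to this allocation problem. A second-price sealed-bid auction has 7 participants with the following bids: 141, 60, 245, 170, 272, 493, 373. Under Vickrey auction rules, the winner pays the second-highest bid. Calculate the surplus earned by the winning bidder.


Step 1: Sort bids in descending order: 493, 373, 272, 245, 170, 141, 60
Step 2: The winning bid is the highest: 493
Step 3: The payment equals the second-highest bid: 373
Step 4: Surplus = winner's bid - payment = 493 - 373 = 120

120


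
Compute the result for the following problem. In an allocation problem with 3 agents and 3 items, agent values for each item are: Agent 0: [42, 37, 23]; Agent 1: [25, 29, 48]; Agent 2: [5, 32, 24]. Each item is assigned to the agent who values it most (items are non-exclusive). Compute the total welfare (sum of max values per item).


Step 1: For each item, find the maximum value among all agents.
Step 2: Item 0 -> Agent 0 (value 42)
Step 3: Item 1 -> Agent 0 (value 37)
Step 4: Item 2 -> Agent 1 (value 48)
Step 5: Total welfare = 42 + 37 + 48 = 127

127


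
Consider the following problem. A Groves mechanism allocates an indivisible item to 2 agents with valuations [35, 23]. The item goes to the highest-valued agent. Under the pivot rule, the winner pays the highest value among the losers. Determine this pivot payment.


Step 1: The efficient winner is agent 0 with value 35
Step 2: Other agents' values: [23]
Step 3: Pivot payment = max(others) = 23
Step 4: The winner pays 23

23


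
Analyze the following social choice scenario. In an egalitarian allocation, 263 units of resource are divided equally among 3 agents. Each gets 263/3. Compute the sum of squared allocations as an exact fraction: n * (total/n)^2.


Step 1: Each agent's share = 263/3
Step 2: Square of each share = (263/3)^2 = 69169/9
Step 3: Sum of squares = 3 * 69169/9 = 69169/3

69169/3


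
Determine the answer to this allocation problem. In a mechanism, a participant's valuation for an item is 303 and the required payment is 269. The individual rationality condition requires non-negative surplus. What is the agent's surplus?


Step 1: Surplus = value - payment = 303 - 269 = 34
Step 2: IR is satisfied (surplus >= 0)

34


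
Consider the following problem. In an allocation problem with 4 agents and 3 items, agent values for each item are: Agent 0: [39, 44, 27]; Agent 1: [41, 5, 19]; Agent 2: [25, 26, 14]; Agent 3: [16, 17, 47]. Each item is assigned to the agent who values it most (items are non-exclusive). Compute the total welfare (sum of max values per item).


Step 1: For each item, find the maximum value among all agents.
Step 2: Item 0 -> Agent 1 (value 41)
Step 3: Item 1 -> Agent 0 (value 44)
Step 4: Item 2 -> Agent 3 (value 47)
Step 5: Total welfare = 41 + 44 + 47 = 132

132


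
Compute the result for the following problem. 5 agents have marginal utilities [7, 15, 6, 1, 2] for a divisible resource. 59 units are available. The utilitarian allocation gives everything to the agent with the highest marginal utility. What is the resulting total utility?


Step 1: The marginal utilities are [7, 15, 6, 1, 2]
Step 2: The highest marginal utility is 15
Step 3: All 59 units go to that agent
Step 4: Total utility = 15 * 59 = 885

885


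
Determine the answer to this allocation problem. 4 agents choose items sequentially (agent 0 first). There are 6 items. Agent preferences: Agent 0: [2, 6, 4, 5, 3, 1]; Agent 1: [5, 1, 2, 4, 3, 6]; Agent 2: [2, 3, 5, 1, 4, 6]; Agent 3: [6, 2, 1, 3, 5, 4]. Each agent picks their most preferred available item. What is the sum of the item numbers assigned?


Step 1: Agent 0 picks item 2
Step 2: Agent 1 picks item 5
Step 3: Agent 2 picks item 3
Step 4: Agent 3 picks item 6
Step 5: Sum = 2 + 5 + 3 + 6 = 16

16


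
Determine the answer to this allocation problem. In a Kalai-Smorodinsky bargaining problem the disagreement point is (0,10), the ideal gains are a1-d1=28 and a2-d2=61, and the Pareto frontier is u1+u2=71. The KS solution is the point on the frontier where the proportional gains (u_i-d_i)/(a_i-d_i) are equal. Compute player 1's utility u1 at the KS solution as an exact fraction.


Step 1: At the KS point, (u1-d1)/r1 = (u2-d2)/r2 = t and u1+u2 = 71
Step 2: u1 = d1 + r1*t and u2 = d2 + r2*t, so (d1 + r1*t) + (d2 + r2*t) = 71
Step 3: t = (71 - 0 - 10)/(28 + 61) = 61/89
Step 4: u1 = d1 + r1*t = 0 + 28 * 61/89 = 1708/89
Step 5: (Check: u2 = d2 + r2*t = 4611/89; u1+u2 = 1708/89 + 4611/89 = 71, on the frontier.)

1708/89


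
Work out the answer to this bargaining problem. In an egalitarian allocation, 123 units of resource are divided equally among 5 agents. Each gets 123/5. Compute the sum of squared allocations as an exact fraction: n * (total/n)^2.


Step 1: Each agent's share = 123/5
Step 2: Square of each share = (123/5)^2 = 15129/25
Step 3: Sum of squares = 5 * 15129/25 = 15129/5

15129/5


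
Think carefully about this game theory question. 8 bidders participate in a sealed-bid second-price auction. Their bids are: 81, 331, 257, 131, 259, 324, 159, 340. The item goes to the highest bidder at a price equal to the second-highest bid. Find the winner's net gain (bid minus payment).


Step 1: Sort bids in descending order: 340, 331, 324, 259, 257, 159, 131, 81
Step 2: The winning bid is the highest: 340
Step 3: The payment equals the second-highest bid: 331
Step 4: Surplus = winner's bid - payment = 340 - 331 = 9

9


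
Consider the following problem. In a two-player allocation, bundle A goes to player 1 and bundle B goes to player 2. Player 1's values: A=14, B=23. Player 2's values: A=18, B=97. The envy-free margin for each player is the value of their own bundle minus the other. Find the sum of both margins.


Step 1: Player 1's margin = v1(A) - v1(B) = 14 - 23 = -9
Step 2: Player 2's margin = v2(B) - v2(A) = 97 - 18 = 79
Step 3: Total margin = -9 + 79 = 70

70


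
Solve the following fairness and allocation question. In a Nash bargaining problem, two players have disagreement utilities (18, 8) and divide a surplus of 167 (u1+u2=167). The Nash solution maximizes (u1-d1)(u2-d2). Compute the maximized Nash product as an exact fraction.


Step 1: The Nash solution splits surplus symmetrically above the disagreement point
Step 2: u1 = (total + d1 - d2)/2 = (167 + 18 - 8)/2 = 177/2
Step 3: u2 = (total - d1 + d2)/2 = (167 - 18 + 8)/2 = 157/2
Step 4: Nash product = (177/2 - 18) * (157/2 - 8)
Step 5: = 141/2 * 141/2 = 19881/4

19881/4


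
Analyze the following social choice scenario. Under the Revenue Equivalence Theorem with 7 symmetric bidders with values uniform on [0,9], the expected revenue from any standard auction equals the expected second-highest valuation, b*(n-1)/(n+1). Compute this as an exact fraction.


Step 1: By Revenue Equivalence, expected revenue = b*(n-1)/(n+1)
Step 2: Substituting n = 7, b = 9
Step 3: Revenue = 9*(7-1)/(7+1) = 9*6/8
Step 4: Revenue = 54/8 = 27/4

27/4


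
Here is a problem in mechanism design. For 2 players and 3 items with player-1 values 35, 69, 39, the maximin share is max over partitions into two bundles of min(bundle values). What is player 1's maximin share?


Step 1: Item values = 35, 69, 39
Step 2: Enumerate all 2-bundle partitions and take the smaller bundle:
  Partition 1: {35} vs {69,39} -> bundles 35, 108; min = 35
  Partition 2: {69} vs {35,39} -> bundles 69, 74; min = 69
  Partition 3: {39} vs {35,69} -> bundles 39, 104; min = 39
Step 3: MMS = max(35, 69, 39) = 69

69


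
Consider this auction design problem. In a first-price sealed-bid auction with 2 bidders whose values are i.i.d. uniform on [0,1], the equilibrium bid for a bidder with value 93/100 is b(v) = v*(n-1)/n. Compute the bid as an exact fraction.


Step 1: The symmetric BNE bidding function is b(v) = v * (n-1) / n
Step 2: Substitute v = 93/100 and n = 2
Step 3: b = 93/100 * 1/2
Step 4: b = 93/200

93/200


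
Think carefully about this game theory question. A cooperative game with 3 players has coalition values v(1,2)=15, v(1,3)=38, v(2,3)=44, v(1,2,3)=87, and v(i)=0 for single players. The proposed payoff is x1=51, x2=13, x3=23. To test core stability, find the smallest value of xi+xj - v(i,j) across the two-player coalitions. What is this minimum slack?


Step 1: Slack for coalition (1,2): x1+x2 - v12 = 64 - 15 = 49
Step 2: Slack for coalition (1,3): x1+x3 - v13 = 74 - 38 = 36
Step 3: Slack for coalition (2,3): x2+x3 - v23 = 36 - 44 = -8
Step 4: Minimum slack = min(49, 36, -8) = -8, attained by (2,3); coalition (2,3) can block (slack < 0), so the allocation is not in the core

-8


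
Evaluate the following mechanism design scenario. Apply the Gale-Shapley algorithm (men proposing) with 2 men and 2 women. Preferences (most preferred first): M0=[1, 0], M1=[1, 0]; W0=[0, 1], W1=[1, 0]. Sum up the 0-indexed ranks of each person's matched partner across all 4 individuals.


Step 1: Run Gale-Shapley (men propose, women hold best offer):
  M0 proposes to W1; she accepts
  M1 proposes to W1; she switches from M0
  M0 proposes to W0; she accepts
Step 2: Final matching: W0-M0, W1-M1
Step 3: 0-indexed ranks (man's rank of his match, then woman's): 1 + 0 + 0 + 0
Step 4: Total rank sum = 1

1


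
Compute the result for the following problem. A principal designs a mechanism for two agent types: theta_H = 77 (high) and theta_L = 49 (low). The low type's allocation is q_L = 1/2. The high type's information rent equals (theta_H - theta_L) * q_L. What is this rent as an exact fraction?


Step 1: theta_H - theta_L = 77 - 49 = 28
Step 2: Information rent = (theta_H - theta_L) * q_L
Step 3: = 28 * 1/2
Step 4: = 14

14


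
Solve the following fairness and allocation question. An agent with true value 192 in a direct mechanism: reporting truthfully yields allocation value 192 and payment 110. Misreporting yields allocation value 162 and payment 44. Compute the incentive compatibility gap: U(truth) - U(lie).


Step 1: U(truth) = value - payment = 192 - 110 = 82
Step 2: U(lie) = allocation - payment = 162 - 44 = 118
Step 3: IC gap = 82 - 118 = -36

-36


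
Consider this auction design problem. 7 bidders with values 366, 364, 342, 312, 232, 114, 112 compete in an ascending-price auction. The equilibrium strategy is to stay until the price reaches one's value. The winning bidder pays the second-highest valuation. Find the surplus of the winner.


Step 1: Identify the highest value: 366
Step 2: Identify the second-highest value: 364
Step 3: The final price = second-highest value = 364
Step 4: Surplus = 366 - 364 = 2

2


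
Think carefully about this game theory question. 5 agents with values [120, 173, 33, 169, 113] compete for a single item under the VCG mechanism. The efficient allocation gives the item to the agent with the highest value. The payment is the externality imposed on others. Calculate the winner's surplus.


Step 1: The winner is the agent with the highest value: agent 1 with value 173
Step 2: Values of other agents: [120, 33, 169, 113]
Step 3: VCG payment = max of others' values = 169
Step 4: Surplus = 173 - 169 = 4

4


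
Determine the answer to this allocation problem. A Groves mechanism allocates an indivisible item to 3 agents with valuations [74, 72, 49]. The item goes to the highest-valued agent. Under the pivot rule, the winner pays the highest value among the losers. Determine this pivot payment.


Step 1: The efficient winner is agent 0 with value 74
Step 2: Other agents' values: [72, 49]
Step 3: Pivot payment = max(others) = 72
Step 4: The winner pays 72

72


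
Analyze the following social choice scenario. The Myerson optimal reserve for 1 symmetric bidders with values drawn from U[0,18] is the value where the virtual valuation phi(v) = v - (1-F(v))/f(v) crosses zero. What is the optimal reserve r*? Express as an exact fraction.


Step 1: For U[0,18], F(v) = v/18 and f(v) = 1/18
Step 2: phi(v) = v - (1 - v/18)/(1/18) = v - (18 - v) = 2v - 18
Step 3: Set phi(r*) = 0: 2r* - 18 = 0
Step 4: r* = 18/2 = 9 (the number of bidders n = 1 does not enter)

9


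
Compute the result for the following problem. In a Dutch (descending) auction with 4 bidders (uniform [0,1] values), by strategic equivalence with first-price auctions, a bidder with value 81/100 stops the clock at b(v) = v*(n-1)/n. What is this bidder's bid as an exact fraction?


Step 1: Dutch auctions are strategically equivalent to first-price auctions
Step 2: The equilibrium bid is b(v) = v*(n-1)/n
Step 3: b = 81/100 * 3/4
Step 4: b = 243/400

243/400


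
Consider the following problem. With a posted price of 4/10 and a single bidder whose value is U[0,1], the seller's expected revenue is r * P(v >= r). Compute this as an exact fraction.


Step 1: Posted price r = 2/5, value support [0,1]
Step 2: P(v >= r) = (1 - 2/5)/1 = 3/5
Step 3: Expected revenue = r * P(v >= r) = 2/5 * 3/5
Step 4: Revenue = 6/25

6/25


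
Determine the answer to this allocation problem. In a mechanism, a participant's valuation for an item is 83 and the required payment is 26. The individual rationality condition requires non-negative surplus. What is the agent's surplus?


Step 1: Surplus = value - payment = 83 - 26 = 57
Step 2: IR is satisfied (surplus >= 0)

57


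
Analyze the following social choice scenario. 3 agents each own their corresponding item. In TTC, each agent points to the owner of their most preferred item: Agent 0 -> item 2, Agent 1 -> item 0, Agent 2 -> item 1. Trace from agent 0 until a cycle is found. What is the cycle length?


Step 1: Trace the pointer graph from agent 0: 0 -> 2 -> 1 -> 0
Step 2: A cycle is detected when we revisit agent 0
Step 3: The cycle is: 0 -> 2 -> 1 -> 0
Step 4: Cycle length = 3

3


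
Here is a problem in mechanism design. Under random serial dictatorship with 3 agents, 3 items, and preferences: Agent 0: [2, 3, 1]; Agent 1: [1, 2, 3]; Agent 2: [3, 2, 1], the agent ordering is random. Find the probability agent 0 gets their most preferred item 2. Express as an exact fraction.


Step 1: Agent 0 wants item 2
Step 2: There are 6 possible orderings of agents
Step 3: In 6 orderings, agent 0 gets item 2
Step 4: Probability = 6/6 = 1

1


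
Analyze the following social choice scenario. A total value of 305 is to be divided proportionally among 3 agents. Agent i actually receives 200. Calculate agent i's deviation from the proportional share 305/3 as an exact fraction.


Step 1: Proportional share = 305/3
Step 2: Agent's actual allocation = 200
Step 3: Excess = 200 - 305/3 = 295/3

295/3


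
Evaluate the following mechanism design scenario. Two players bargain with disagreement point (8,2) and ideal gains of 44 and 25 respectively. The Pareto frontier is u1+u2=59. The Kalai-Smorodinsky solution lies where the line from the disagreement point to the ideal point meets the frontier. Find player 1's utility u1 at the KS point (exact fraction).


Step 1: At the KS point, (u1-d1)/r1 = (u2-d2)/r2 = t and u1+u2 = 59
Step 2: u1 = d1 + r1*t and u2 = d2 + r2*t, so (d1 + r1*t) + (d2 + r2*t) = 59
Step 3: t = (59 - 8 - 2)/(44 + 25) = 49/69
Step 4: u1 = d1 + r1*t = 8 + 44 * 49/69 = 2708/69
Step 5: (Check: u2 = d2 + r2*t = 1363/69; u1+u2 = 2708/69 + 1363/69 = 59, on the frontier.)

2708/69


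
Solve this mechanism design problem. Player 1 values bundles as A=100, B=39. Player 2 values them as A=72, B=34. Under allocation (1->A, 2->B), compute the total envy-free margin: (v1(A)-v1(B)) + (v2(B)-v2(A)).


Step 1: Player 1's margin = v1(A) - v1(B) = 100 - 39 = 61
Step 2: Player 2's margin = v2(B) - v2(A) = 34 - 72 = -38
Step 3: Total margin = 61 + -38 = 23

23


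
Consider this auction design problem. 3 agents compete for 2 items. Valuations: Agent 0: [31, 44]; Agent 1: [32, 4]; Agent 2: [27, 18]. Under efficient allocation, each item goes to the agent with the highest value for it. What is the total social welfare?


Step 1: For each item, find the maximum value among all agents.
Step 2: Item 0 -> Agent 1 (value 32)
Step 3: Item 1 -> Agent 0 (value 44)
Step 4: Total welfare = 32 + 44 = 76

76


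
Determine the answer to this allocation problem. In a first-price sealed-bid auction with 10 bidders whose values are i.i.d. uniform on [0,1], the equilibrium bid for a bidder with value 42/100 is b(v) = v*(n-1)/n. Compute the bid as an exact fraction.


Step 1: The symmetric BNE bidding function is b(v) = v * (n-1) / n
Step 2: Substitute v = 21/50 and n = 10
Step 3: b = 21/50 * 9/10
Step 4: b = 189/500

189/500


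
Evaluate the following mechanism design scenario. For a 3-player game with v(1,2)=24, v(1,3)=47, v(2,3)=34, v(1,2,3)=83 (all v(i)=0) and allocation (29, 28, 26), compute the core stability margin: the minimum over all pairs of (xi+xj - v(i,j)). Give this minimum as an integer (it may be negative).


Step 1: Slack for coalition (1,2): x1+x2 - v12 = 57 - 24 = 33
Step 2: Slack for coalition (1,3): x1+x3 - v13 = 55 - 47 = 8
Step 3: Slack for coalition (2,3): x2+x3 - v23 = 54 - 34 = 20
Step 4: Minimum slack = min(33, 8, 20) = 8, attained by (1,3); no pair can gain by deviating, so the allocation is in the core

8


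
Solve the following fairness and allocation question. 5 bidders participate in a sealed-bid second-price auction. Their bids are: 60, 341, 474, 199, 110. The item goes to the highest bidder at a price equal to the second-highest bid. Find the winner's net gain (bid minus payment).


Step 1: Sort bids in descending order: 474, 341, 199, 110, 60
Step 2: The winning bid is the highest: 474
Step 3: The payment equals the second-highest bid: 341
Step 4: Surplus = winner's bid - payment = 474 - 341 = 133

133


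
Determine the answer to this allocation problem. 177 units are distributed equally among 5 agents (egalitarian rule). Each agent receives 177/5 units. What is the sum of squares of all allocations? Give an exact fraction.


Step 1: Each agent's share = 177/5
Step 2: Square of each share = (177/5)^2 = 31329/25
Step 3: Sum of squares = 5 * 31329/25 = 31329/5

31329/5


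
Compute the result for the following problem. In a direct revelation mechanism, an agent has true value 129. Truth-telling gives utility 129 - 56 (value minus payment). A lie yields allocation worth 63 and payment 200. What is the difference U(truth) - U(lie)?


Step 1: U(truth) = value - payment = 129 - 56 = 73
Step 2: U(lie) = allocation - payment = 63 - 200 = -137
Step 3: IC gap = 73 - (-137) = 210

210


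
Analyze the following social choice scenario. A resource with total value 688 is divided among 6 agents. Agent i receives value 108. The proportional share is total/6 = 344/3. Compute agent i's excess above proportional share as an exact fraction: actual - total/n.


Step 1: Proportional share = 688/6 = 344/3
Step 2: Agent's actual allocation = 108
Step 3: Excess = 108 - 344/3 = -20/3

-20/3


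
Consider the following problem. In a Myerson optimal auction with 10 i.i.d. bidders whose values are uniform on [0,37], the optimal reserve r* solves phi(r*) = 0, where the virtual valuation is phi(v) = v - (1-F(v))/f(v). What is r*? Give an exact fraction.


Step 1: For U[0,37], F(v) = v/37 and f(v) = 1/37
Step 2: phi(v) = v - (1 - v/37)/(1/37) = v - (37 - v) = 2v - 37
Step 3: Set phi(r*) = 0: 2r* - 37 = 0
Step 4: r* = 37/2 (the number of bidders n = 10 does not enter)

37/2


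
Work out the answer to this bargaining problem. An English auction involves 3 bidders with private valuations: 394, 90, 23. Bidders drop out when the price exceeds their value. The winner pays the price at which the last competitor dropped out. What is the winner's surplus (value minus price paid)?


Step 1: Identify the highest value: 394
Step 2: Identify the second-highest value: 90
Step 3: The final price = second-highest value = 90
Step 4: Surplus = 394 - 90 = 304

304


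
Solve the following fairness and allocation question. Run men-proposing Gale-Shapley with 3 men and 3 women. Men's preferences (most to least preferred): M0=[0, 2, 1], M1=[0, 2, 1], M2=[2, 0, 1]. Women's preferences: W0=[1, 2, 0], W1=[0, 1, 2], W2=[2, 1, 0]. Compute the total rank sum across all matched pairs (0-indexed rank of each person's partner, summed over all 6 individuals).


Step 1: Run Gale-Shapley (men propose, women hold best offer):
  M0 proposes to W0; she accepts
  M1 proposes to W0; she switches from M0
  M2 proposes to W2; she accepts
  M0 proposes to W2; rejected
  M0 proposes to W1; she accepts
Step 2: Final matching: W0-M1, W1-M0, W2-M2
Step 3: 0-indexed ranks (man's rank of his match, then woman's): 0 + 0 + 2 + 0 + 0 + 0
Step 4: Total rank sum = 2

2


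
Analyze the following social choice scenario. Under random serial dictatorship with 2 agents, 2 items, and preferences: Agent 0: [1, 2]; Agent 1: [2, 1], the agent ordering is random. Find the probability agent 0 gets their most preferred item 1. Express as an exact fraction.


Step 1: Agent 0 wants item 1
Step 2: There are 2 possible orderings of agents
Step 3: In 2 orderings, agent 0 gets item 1
Step 4: Probability = 2/2 = 1

1


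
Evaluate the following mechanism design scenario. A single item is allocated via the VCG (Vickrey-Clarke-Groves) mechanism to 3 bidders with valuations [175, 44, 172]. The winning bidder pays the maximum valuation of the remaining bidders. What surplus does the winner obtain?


Step 1: The winner is the agent with the highest value: agent 0 with value 175
Step 2: Values of other agents: [44, 172]
Step 3: VCG payment = max of others' values = 172
Step 4: Surplus = 175 - 172 = 3

3


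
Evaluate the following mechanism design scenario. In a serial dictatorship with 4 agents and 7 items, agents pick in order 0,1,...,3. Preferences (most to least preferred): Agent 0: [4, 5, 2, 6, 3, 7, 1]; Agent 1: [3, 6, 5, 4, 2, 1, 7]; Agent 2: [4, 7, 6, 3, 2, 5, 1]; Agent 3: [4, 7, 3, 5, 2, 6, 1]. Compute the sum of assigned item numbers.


Step 1: Agent 0 picks item 4
Step 2: Agent 1 picks item 3
Step 3: Agent 2 picks item 7
Step 4: Agent 3 picks item 5
Step 5: Sum = 4 + 3 + 7 + 5 = 19

19


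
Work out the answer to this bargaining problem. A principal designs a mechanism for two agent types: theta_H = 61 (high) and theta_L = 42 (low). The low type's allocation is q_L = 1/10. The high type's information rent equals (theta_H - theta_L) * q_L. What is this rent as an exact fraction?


Step 1: theta_H - theta_L = 61 - 42 = 19
Step 2: Information rent = (theta_H - theta_L) * q_L
Step 3: = 19 * 1/10
Step 4: = 19/10

19/10


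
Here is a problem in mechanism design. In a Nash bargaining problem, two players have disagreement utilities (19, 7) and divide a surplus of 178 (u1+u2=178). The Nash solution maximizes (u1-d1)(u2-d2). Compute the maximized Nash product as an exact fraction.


Step 1: The Nash solution splits surplus symmetrically above the disagreement point
Step 2: u1 = (total + d1 - d2)/2 = (178 + 19 - 7)/2 = 95
Step 3: u2 = (total - d1 + d2)/2 = (178 - 19 + 7)/2 = 83
Step 4: Nash product = (95 - 19) * (83 - 7)
Step 5: = 76 * 76 = 5776

5776


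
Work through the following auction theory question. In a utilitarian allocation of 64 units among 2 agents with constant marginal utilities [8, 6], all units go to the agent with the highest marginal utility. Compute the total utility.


Step 1: The marginal utilities are [8, 6]
Step 2: The highest marginal utility is 8
Step 3: All 64 units go to that agent
Step 4: Total utility = 8 * 64 = 512

512


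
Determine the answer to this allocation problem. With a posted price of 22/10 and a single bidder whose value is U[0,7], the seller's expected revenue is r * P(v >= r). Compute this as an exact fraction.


Step 1: Posted price r = 11/5, value support [0,7]
Step 2: P(v >= r) = (7 - 11/5)/7 = 24/35
Step 3: Expected revenue = r * P(v >= r) = 11/5 * 24/35
Step 4: Revenue = 264/175

264/175


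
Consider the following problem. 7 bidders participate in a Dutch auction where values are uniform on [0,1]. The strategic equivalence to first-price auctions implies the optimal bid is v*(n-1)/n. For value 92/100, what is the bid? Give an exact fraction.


Step 1: Dutch auctions are strategically equivalent to first-price auctions
Step 2: The equilibrium bid is b(v) = v*(n-1)/n
Step 3: b = 23/25 * 6/7
Step 4: b = 138/175

138/175


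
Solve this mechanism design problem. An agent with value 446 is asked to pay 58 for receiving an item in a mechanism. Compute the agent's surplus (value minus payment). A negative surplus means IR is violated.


Step 1: Surplus = value - payment = 446 - 58 = 388
Step 2: IR is satisfied (surplus >= 0)

388


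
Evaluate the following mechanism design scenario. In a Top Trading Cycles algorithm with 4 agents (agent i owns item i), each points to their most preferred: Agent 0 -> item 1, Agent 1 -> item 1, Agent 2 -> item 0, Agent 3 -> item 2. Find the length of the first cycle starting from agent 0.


Step 1: Trace the pointer graph from agent 0: 0 -> 1 -> 1
Step 2: A cycle is detected when we revisit agent 1
Step 3: The cycle is: 1 -> 1
Step 4: Cycle length = 1

1


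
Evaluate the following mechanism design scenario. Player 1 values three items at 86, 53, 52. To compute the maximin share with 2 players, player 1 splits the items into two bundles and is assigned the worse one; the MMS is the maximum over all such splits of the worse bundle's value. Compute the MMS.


Step 1: Item values = 86, 53, 52
Step 2: Enumerate all 2-bundle partitions and take the smaller bundle:
  Partition 1: {86} vs {53,52} -> bundles 86, 105; min = 86
  Partition 2: {53} vs {86,52} -> bundles 53, 138; min = 53
  Partition 3: {52} vs {86,53} -> bundles 52, 139; min = 52
Step 3: MMS = max(86, 53, 52) = 86

86


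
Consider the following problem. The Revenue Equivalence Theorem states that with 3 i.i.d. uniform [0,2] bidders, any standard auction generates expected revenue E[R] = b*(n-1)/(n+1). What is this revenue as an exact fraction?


Step 1: By Revenue Equivalence, expected revenue = b*(n-1)/(n+1)
Step 2: Substituting n = 3, b = 2
Step 3: Revenue = 2*(3-1)/(3+1) = 2*2/4
Step 4: Revenue = 4/4 = 1

1


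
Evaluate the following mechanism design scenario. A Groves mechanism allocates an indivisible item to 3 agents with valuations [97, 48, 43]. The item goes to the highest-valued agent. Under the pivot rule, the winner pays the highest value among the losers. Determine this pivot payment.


Step 1: The efficient winner is agent 0 with value 97
Step 2: Other agents' values: [48, 43]
Step 3: Pivot payment = max(others) = 48
Step 4: The winner pays 48

48


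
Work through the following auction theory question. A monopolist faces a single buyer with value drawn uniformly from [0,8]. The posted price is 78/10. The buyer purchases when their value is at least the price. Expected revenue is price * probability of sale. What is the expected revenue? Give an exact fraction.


Step 1: Posted price r = 39/5, value support [0,8]
Step 2: P(v >= r) = (8 - 39/5)/8 = 1/40
Step 3: Expected revenue = r * P(v >= r) = 39/5 * 1/40
Step 4: Revenue = 39/200

39/200


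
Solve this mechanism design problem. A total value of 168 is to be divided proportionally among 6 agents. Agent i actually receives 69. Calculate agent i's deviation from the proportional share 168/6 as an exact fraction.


Step 1: Proportional share = 168/6 = 28
Step 2: Agent's actual allocation = 69
Step 3: Excess = 69 - 28 = 41

41


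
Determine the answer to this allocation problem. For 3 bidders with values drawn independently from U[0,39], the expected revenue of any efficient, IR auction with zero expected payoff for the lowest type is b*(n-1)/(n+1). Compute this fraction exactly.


Step 1: By Revenue Equivalence, expected revenue = b*(n-1)/(n+1)
Step 2: Substituting n = 3, b = 39
Step 3: Revenue = 39*(3-1)/(3+1) = 39*2/4
Step 4: Revenue = 78/4 = 39/2

39/2


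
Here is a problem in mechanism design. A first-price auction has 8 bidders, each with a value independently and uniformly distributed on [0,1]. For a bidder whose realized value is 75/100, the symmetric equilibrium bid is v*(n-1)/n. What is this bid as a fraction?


Step 1: The symmetric BNE bidding function is b(v) = v * (n-1) / n
Step 2: Substitute v = 3/4 and n = 8
Step 3: b = 3/4 * 7/8
Step 4: b = 21/32

21/32


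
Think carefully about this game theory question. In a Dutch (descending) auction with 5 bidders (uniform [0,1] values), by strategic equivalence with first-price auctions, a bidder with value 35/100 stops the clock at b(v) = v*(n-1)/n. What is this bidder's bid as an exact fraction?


Step 1: Dutch auctions are strategically equivalent to first-price auctions
Step 2: The equilibrium bid is b(v) = v*(n-1)/n
Step 3: b = 7/20 * 4/5
Step 4: b = 7/25

7/25


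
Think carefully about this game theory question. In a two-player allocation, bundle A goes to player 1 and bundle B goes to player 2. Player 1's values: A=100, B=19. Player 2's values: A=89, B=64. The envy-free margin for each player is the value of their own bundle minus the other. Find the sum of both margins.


Step 1: Player 1's margin = v1(A) - v1(B) = 100 - 19 = 81
Step 2: Player 2's margin = v2(B) - v2(A) = 64 - 89 = -25
Step 3: Total margin = 81 + -25 = 56

56


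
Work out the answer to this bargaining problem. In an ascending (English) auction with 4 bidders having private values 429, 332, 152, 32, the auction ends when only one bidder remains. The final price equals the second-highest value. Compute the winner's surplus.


Step 1: Identify the highest value: 429
Step 2: Identify the second-highest value: 332
Step 3: The final price = second-highest value = 332
Step 4: Surplus = 429 - 332 = 97

97


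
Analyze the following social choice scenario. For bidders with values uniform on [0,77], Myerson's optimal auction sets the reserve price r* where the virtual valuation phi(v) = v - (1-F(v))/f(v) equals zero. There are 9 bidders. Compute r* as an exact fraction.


Step 1: For U[0,77], F(v) = v/77 and f(v) = 1/77
Step 2: phi(v) = v - (1 - v/77)/(1/77) = v - (77 - v) = 2v - 77
Step 3: Set phi(r*) = 0: 2r* - 77 = 0
Step 4: r* = 77/2 (the number of bidders n = 9 does not enter)

77/2


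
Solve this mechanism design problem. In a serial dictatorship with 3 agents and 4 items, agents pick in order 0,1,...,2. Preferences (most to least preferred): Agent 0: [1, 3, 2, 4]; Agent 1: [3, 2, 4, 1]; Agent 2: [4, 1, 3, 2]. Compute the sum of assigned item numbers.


Step 1: Agent 0 picks item 1
Step 2: Agent 1 picks item 3
Step 3: Agent 2 picks item 4
Step 4: Sum = 1 + 3 + 4 = 8

8


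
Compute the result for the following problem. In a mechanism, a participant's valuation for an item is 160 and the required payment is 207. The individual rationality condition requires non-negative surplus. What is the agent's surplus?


Step 1: Surplus = value - payment = 160 - 207 = -47
Step 2: IR is violated (surplus < 0)

-47


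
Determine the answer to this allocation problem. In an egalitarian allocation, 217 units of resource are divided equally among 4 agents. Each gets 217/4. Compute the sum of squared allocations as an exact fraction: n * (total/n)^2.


Step 1: Each agent's share = 217/4
Step 2: Square of each share = (217/4)^2 = 47089/16
Step 3: Sum of squares = 4 * 47089/16 = 47089/4

47089/4


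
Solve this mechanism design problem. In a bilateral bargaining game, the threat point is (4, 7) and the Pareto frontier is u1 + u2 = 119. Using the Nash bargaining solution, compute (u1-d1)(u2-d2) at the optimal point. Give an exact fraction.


Step 1: The Nash solution splits surplus symmetrically above the disagreement point
Step 2: u1 = (total + d1 - d2)/2 = (119 + 4 - 7)/2 = 58
Step 3: u2 = (total - d1 + d2)/2 = (119 - 4 + 7)/2 = 61
Step 4: Nash product = (58 - 4) * (61 - 7)
Step 5: = 54 * 54 = 2916

2916


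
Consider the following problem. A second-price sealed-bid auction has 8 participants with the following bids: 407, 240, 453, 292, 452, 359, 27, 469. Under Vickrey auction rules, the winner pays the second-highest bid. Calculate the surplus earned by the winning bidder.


Step 1: Sort bids in descending order: 469, 453, 452, 407, 359, 292, 240, 27
Step 2: The winning bid is the highest: 469
Step 3: The payment equals the second-highest bid: 453
Step 4: Surplus = winner's bid - payment = 469 - 453 = 16

16


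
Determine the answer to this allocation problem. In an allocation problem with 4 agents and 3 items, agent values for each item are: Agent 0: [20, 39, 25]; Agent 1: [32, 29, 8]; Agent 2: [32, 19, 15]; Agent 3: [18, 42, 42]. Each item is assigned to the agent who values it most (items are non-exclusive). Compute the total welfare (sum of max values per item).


Step 1: For each item, find the maximum value among all agents.
Step 2: Item 0 -> Agent 1 (value 32)
Step 3: Item 1 -> Agent 3 (value 42)
Step 4: Item 2 -> Agent 3 (value 42)
Step 5: Total welfare = 32 + 42 + 42 = 116

116


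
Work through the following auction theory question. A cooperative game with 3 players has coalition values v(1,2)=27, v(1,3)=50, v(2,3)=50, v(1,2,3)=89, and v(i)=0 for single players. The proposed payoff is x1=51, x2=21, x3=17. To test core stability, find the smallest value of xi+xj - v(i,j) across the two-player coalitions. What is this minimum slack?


Step 1: Slack for coalition (1,2): x1+x2 - v12 = 72 - 27 = 45
Step 2: Slack for coalition (1,3): x1+x3 - v13 = 68 - 50 = 18
Step 3: Slack for coalition (2,3): x2+x3 - v23 = 38 - 50 = -12
Step 4: Minimum slack = min(45, 18, -12) = -12, attained by (2,3); coalition (2,3) can block (slack < 0), so the allocation is not in the core

-12


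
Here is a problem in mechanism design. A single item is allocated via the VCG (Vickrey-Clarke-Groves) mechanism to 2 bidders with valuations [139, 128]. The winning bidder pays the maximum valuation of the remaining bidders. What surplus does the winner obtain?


Step 1: The winner is the agent with the highest value: agent 0 with value 139
Step 2: Values of other agents: [128]
Step 3: VCG payment = max of others' values = 128
Step 4: Surplus = 139 - 128 = 11

11


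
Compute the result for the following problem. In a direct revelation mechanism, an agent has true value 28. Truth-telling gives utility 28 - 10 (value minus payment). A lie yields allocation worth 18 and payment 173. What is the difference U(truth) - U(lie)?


Step 1: U(truth) = value - payment = 28 - 10 = 18
Step 2: U(lie) = allocation - payment = 18 - 173 = -155
Step 3: IC gap = 18 - (-155) = 173

173


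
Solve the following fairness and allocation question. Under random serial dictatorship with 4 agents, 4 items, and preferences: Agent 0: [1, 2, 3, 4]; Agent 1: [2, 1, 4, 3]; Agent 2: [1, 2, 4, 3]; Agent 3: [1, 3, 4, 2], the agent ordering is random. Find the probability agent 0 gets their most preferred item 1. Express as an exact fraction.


Step 1: Agent 0 wants item 1
Step 2: There are 24 possible orderings of agents
Step 3: In 8 orderings, agent 0 gets item 1
Step 4: Probability = 8/24 = 1/3

1/3


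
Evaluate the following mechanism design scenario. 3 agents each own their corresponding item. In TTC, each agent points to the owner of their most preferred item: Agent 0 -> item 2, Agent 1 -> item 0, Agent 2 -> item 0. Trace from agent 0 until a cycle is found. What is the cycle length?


Step 1: Trace the pointer graph from agent 0: 0 -> 2 -> 0
Step 2: A cycle is detected when we revisit agent 0
Step 3: The cycle is: 0 -> 2 -> 0
Step 4: Cycle length = 2

2


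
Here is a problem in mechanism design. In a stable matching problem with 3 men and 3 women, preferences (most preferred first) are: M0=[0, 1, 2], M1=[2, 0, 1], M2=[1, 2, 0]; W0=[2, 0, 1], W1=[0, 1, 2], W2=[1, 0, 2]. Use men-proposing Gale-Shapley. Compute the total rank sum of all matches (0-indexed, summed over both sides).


Step 1: Run Gale-Shapley (men propose, women hold best offer):
  M0 proposes to W0; she accepts
  M1 proposes to W2; she accepts
  M2 proposes to W1; she accepts
Step 2: Final matching: W0-M0, W1-M2, W2-M1
Step 3: 0-indexed ranks (man's rank of his match, then woman's): 0 + 1 + 0 + 2 + 0 + 0
Step 4: Total rank sum = 3

3


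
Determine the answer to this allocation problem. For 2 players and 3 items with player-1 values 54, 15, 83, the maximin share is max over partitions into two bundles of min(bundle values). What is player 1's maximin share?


Step 1: Item values = 54, 15, 83
Step 2: Enumerate all 2-bundle partitions and take the smaller bundle:
  Partition 1: {54} vs {15,83} -> bundles 54, 98; min = 54
  Partition 2: {15} vs {54,83} -> bundles 15, 137; min = 15
  Partition 3: {83} vs {54,15} -> bundles 83, 69; min = 69
Step 3: MMS = max(54, 15, 69) = 69

69


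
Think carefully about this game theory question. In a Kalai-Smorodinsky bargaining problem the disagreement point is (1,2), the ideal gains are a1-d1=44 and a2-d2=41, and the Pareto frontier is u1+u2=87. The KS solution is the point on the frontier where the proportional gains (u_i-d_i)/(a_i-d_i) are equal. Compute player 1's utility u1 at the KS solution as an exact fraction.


Step 1: At the KS point, (u1-d1)/r1 = (u2-d2)/r2 = t and u1+u2 = 87
Step 2: u1 = d1 + r1*t and u2 = d2 + r2*t, so (d1 + r1*t) + (d2 + r2*t) = 87
Step 3: t = (87 - 1 - 2)/(44 + 41) = 84/85
Step 4: u1 = d1 + r1*t = 1 + 44 * 84/85 = 3781/85
Step 5: (Check: u2 = d2 + r2*t = 3614/85; u1+u2 = 3781/85 + 3614/85 = 87, on the frontier.)

3781/85


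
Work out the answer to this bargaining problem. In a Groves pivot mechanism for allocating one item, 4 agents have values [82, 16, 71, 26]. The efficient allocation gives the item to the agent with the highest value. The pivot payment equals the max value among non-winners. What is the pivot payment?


Step 1: The efficient winner is agent 0 with value 82
Step 2: Other agents' values: [16, 71, 26]
Step 3: Pivot payment = max(others) = 71
Step 4: The winner pays 71

71


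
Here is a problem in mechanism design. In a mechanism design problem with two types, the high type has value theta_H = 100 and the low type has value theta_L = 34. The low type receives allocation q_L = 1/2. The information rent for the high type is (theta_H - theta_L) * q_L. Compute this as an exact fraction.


Step 1: theta_H - theta_L = 100 - 34 = 66
Step 2: Information rent = (theta_H - theta_L) * q_L
Step 3: = 66 * 1/2
Step 4: = 33

33


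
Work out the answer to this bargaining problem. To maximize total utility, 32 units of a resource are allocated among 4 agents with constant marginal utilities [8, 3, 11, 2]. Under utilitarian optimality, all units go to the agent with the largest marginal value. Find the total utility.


Step 1: The marginal utilities are [8, 3, 11, 2]
Step 2: The highest marginal utility is 11
Step 3: All 32 units go to that agent
Step 4: Total utility = 11 * 32 = 352

352


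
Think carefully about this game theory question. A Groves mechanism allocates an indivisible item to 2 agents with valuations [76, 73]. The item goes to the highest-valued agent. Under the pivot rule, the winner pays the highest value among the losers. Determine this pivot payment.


Step 1: The efficient winner is agent 0 with value 76
Step 2: Other agents' values: [73]
Step 3: Pivot payment = max(others) = 73
Step 4: The winner pays 73

73


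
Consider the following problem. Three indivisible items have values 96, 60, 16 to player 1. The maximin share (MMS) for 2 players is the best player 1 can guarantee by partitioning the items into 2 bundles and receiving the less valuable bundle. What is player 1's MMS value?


Step 1: Item values = 96, 60, 16
Step 2: Enumerate all 2-bundle partitions and take the smaller bundle:
  Partition 1: {96} vs {60,16} -> bundles 96, 76; min = 76
  Partition 2: {60} vs {96,16} -> bundles 60, 112; min = 60
  Partition 3: {16} vs {96,60} -> bundles 16, 156; min = 16
Step 3: MMS = max(76, 60, 16) = 76

76


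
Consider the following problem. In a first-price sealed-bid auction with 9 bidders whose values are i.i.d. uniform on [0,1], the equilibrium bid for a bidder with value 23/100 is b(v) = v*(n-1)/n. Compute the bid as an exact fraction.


Step 1: The symmetric BNE bidding function is b(v) = v * (n-1) / n
Step 2: Substitute v = 23/100 and n = 9
Step 3: b = 23/100 * 8/9
Step 4: b = 46/225

46/225
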